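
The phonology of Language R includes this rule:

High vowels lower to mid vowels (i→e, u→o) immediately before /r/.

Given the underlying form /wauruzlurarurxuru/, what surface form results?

waoruzlorarorxoru

/u/ is a high vowel immediately before /r/, so it lowers to [o].
/u/ is a high vowel immediately before /r/, so it lowers to [o].
/u/ is a high vowel immediately before /r/, so it lowers to [o].
/u/ is a high vowel immediately before /r/, so it lowers to [o].
The other instances of /u/ do not occur in the required environment and remain unchanged.
Surface form: [waoruzlorarorxoru].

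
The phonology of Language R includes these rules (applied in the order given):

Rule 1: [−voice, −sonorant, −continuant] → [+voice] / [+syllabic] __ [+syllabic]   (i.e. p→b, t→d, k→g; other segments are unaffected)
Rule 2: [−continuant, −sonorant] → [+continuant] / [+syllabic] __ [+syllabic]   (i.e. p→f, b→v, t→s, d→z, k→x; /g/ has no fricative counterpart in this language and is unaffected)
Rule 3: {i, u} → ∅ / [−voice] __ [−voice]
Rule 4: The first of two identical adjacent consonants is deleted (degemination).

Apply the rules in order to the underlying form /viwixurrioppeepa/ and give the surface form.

viwixuriopeeva

Rule 1 (intervocalic voicing): /p/ is a voiceless stop between vowels /e/ and /a/, so it voices to [b]. /viwixurrioppeepa/ → viwixurrioppeeba.
Rule 2 (intervocalic spirantization): /b/ is a stop between vowels /e/ and /a/, so it spirantizes to the fricative [v]. /viwixurrioppeeba/ → viwixurrioppeeva.
Rule 3 (high vowel syncope): no segment meets the environment; /viwixurrioppeeva/ is unchanged.
Rule 4 (degemination): /rr/ is a geminate; the first /r/ deletes. /pp/ is a geminate; the first /p/ deletes. /viwixurrioppeeva/ → viwixuriopeeva.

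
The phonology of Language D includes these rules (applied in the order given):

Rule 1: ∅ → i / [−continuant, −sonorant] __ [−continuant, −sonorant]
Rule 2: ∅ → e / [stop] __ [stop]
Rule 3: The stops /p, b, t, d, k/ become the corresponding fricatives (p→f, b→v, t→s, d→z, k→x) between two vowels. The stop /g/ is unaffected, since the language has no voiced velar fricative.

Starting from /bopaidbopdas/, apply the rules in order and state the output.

bofaizivofizas

Rule 1 (stop-cluster i-epenthesis): /d/ and /b/ form a stop–stop cluster, so [i] is inserted between them. /p/ and /d/ form a stop–stop cluster, so [i] is inserted between them. /bopaidbopdas/ → bopaidibopidas.
Rule 2 (stop-cluster e-epenthesis): no segment meets the environment; /bopaidibopidas/ is unchanged.
Rule 3 (intervocalic spirantization): /p/ is a stop between vowels /o/ and /a/, so it spirantizes to the fricative [f]. /d/ is a stop between vowels /i/ and /i/, so it spirantizes to the fricative [z]. /b/ is a stop between vowels /i/ and /o/, so it spirantizes to the fricative [v]. /p/ is a stop between vowels /o/ and /i/, so it spirantizes to the fricative [f]. /d/ is a stop between vowels /i/ and /a/, so it spirantizes to the fricative [z]. /bopaidibopidas/ → bofaizivofizas.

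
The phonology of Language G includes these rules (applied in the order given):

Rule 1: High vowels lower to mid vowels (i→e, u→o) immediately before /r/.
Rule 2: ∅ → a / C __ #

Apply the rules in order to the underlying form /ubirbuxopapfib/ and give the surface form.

Rule 1 (pre-rhotic lowering): /i/ is a high vowel immediately before /r/, so it lowers to [e]. /ubirbuxopapfib/ → uberbuxopapfib.
Rule 2 (final a-epenthesis): the form ends in the consonant /b/, so [a] is inserted word-finally. /uberbuxopapfib/ → uberbuxopapfiba.

uberbuxopapfiba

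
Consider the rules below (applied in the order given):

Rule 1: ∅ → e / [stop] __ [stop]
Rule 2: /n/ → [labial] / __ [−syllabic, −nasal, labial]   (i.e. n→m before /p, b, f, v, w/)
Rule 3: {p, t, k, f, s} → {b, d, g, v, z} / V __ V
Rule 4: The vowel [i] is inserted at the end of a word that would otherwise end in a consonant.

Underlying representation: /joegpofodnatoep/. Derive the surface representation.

Rule 1 (stop-cluster e-epenthesis): /g/ and /p/ form a stop–stop cluster, so [e] is inserted between them. /joegpofodnatoep/ → joegepofodnatoep.
Rule 2 (nasal place assimilation): no segment meets the environment; /joegepofodnatoep/ is unchanged.
Rule 3 (intervocalic voicing): /p/ is a voiceless obstruent between vowels /e/ and /o/, so it voices to [b]. /f/ is a voiceless obstruent between vowels /o/ and /o/, so it voices to [v]. /t/ is a voiceless obstruent between vowels /a/ and /o/, so it voices to [d]. /joegepofodnatoep/ → joegebovodnadoep.
Rule 4 (final i-epenthesis): the form ends in the consonant /p/, so [i] is inserted word-finally. /joegebovodnadoep/ → joegebovodnadoepi.

joegebovodnadoepi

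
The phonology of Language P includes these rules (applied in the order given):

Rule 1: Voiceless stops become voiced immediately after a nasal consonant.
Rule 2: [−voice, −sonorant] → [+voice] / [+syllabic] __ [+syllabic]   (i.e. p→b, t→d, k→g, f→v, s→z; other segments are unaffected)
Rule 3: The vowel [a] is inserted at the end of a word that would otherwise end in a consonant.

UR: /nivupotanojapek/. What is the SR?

nivubodanojabeka

Rule 1 (post-nasal voicing): no segment meets the environment; /nivupotanojapek/ is unchanged.
Rule 2 (intervocalic voicing): /p/ is a voiceless obstruent between vowels /u/ and /o/, so it voices to [b]. /t/ is a voiceless obstruent between vowels /o/ and /a/, so it voices to [d]. /p/ is a voiceless obstruent between vowels /a/ and /e/, so it voices to [b]. /nivupotanojapek/ → nivubodanojabek.
Rule 3 (final a-epenthesis): the form ends in the consonant /k/, so [a] is inserted word-finally. /nivubodanojabek/ → nivubodanojabeka.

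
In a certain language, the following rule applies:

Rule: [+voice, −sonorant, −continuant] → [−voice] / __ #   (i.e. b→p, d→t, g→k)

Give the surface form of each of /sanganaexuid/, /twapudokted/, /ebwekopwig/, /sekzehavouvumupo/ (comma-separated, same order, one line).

/sanganaexuid/: /d/ is a voiced stop in word-final position, so it devoices to [t]. → [sanganaexuit].
/twapudokted/: /d/ is a voiced stop in word-final position, so it devoices to [t]. → [twapudoktet].
/ebwekopwig/: /g/ is a voiced stop in word-final position, so it devoices to [k]. → [ebwekopwik].
/sekzehavouvumupo/: the rule's environment is not met; surfaces unchanged as [sekzehavouvumupo].

sanganaexuit, twapudoktet, ebwekopwik, sekzehavouvumupo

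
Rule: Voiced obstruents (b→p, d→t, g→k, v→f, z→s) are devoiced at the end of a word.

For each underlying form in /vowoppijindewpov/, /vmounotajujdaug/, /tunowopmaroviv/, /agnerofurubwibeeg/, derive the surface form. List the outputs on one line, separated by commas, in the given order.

/vowoppijindewpov/: /v/ is a voiced obstruent in word-final position, so it devoices to [f]. → [vowoppijindewpof].
/vmounotajujdaug/: /g/ is a voiced obstruent in word-final position, so it devoices to [k]. → [vmounotajujdauk].
/tunowopmaroviv/: /v/ is a voiced obstruent in word-final position, so it devoices to [f]. → [tunowopmarovif].
/agnerofurubwibeeg/: /g/ is a voiced obstruent in word-final position, so it devoices to [k]. → [agnerofurubwibeek].

vowoppijindewpof, vmounotajujdauk, tunowopmarovif, agnerofurubwibeek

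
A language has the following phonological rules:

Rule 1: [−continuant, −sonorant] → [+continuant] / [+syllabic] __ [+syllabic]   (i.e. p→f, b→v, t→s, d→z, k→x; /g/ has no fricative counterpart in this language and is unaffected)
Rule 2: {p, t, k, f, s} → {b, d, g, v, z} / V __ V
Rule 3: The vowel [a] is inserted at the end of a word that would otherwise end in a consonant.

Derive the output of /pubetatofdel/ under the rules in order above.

puvezazofdela

Rule 1 (intervocalic spirantization): /b/ is a stop between vowels /u/ and /e/, so it spirantizes to the fricative [v]. /t/ is a stop between vowels /e/ and /a/, so it spirantizes to the fricative [s]. /t/ is a stop between vowels /a/ and /o/, so it spirantizes to the fricative [s]. /pubetatofdel/ → puvesasofdel.
Rule 2 (intervocalic voicing): /s/ is a voiceless obstruent between vowels /e/ and /a/, so it voices to [z]. /s/ is a voiceless obstruent between vowels /a/ and /o/, so it voices to [z]. /puvesasofdel/ → puvezazofdel.
Rule 3 (final a-epenthesis): the form ends in the consonant /l/, so [a] is inserted word-finally. /puvezazofdel/ → puvezazofdela.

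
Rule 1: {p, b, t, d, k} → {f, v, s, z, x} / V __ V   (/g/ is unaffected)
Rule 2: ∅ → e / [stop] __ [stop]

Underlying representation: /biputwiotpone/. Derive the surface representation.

Rule 1 (intervocalic spirantization): /p/ is a stop between vowels /i/ and /u/, so it spirantizes to the fricative [f]. /biputwiotpone/ → bifutwiotpone.
Rule 2 (stop-cluster e-epenthesis): /t/ and /p/ form a stop–stop cluster, so [e] is inserted between them. /bifutwiotpone/ → bifutwiotepone.

bifutwiotepone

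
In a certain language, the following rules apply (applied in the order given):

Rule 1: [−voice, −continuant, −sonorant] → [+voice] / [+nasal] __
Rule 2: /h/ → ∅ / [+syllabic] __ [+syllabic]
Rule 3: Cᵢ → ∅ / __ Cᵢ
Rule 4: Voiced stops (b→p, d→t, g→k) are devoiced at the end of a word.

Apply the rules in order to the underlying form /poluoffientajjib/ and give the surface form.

Rule 1 (post-nasal voicing): /t/ is a voiceless stop immediately after the nasal /n/, so it voices to [d]. /poluoffientajjib/ → poluoffiendajjib.
Rule 2 (intervocalic h-deletion): no segment meets the environment; /poluoffiendajjib/ is unchanged.
Rule 3 (degemination): /ff/ is a geminate; the first /f/ deletes. /jj/ is a geminate; the first /j/ deletes. /poluoffiendajjib/ → poluofiendajib.
Rule 4 (final devoicing): /b/ is a voiced stop in word-final position, so it devoices to [p]. /poluofiendajib/ → poluofiendajip.

poluofiendajip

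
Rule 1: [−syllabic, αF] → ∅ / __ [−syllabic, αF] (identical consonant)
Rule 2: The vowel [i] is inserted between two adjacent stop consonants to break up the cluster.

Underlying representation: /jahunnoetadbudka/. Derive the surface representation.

jahunoetadibudika

Rule 1 (degemination): /nn/ is a geminate; the first /n/ deletes. /jahunnoetadbudka/ → jahunoetadbudka.
Rule 2 (stop-cluster i-epenthesis): /d/ and /b/ form a stop–stop cluster, so [i] is inserted between them. /d/ and /k/ form a stop–stop cluster, so [i] is inserted between them. /jahunoetadbudka/ → jahunoetadibudika.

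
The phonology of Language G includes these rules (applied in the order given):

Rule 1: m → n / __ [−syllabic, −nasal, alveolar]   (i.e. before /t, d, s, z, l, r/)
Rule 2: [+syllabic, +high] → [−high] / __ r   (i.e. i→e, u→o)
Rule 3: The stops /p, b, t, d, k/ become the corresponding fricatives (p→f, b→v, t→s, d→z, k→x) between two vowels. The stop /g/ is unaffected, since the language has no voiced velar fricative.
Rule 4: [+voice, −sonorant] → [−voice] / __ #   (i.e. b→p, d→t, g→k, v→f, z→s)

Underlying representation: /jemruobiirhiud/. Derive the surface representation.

jenruovierhiut

Rule 1 (nasal place assimilation): /m/ precedes the alveolar consonant /r/, so it assimilates in place to [n]. /jemruobiirhiud/ → jenruobiirhiud.
Rule 2 (pre-rhotic lowering): /i/ is a high vowel immediately before /r/, so it lowers to [e]. /jenruobiirhiud/ → jenruobierhiud.
Rule 3 (intervocalic spirantization): /b/ is a stop between vowels /o/ and /i/, so it spirantizes to the fricative [v]. /jenruobierhiud/ → jenruovierhiud.
Rule 4 (final devoicing): /d/ is a voiced obstruent in word-final position, so it devoices to [t]. /jenruovierhiud/ → jenruovierhiut.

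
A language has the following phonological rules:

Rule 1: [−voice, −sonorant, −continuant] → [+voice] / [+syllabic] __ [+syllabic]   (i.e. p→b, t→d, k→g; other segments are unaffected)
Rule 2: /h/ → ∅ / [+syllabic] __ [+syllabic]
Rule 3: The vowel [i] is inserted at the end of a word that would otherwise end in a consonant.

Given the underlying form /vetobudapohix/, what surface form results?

Rule 1 (intervocalic voicing): /t/ is a voiceless stop between vowels /e/ and /o/, so it voices to [d]. /p/ is a voiceless stop between vowels /a/ and /o/, so it voices to [b]. /vetobudapohix/ → vedobudabohix.
Rule 2 (intervocalic h-deletion): /h/ occurs between vowels /o/ and /i/, so it deletes. /vedobudabohix/ → vedobudaboix.
Rule 3 (final i-epenthesis): the form ends in the consonant /x/, so [i] is inserted word-finally. /vedobudaboix/ → vedobudaboixi.

vedobudaboixi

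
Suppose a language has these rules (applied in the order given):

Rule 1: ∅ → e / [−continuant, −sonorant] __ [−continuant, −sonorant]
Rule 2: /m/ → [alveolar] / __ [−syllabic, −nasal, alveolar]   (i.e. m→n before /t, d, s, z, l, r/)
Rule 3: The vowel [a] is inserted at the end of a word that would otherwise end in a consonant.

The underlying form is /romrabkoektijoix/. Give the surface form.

Rule 1 (stop-cluster e-epenthesis): /b/ and /k/ form a stop–stop cluster, so [e] is inserted between them. /k/ and /t/ form a stop–stop cluster, so [e] is inserted between them. /romrabkoektijoix/ → romrabekoeketijoix.
Rule 2 (nasal place assimilation): /m/ precedes the alveolar consonant /r/, so it assimilates in place to [n]. /romrabekoeketijoix/ → ronrabekoeketijoix.
Rule 3 (final a-epenthesis): the form ends in the consonant /x/, so [a] is inserted word-finally. /ronrabekoeketijoix/ → ronrabekoeketijoixa.

ronrabekoeketijoixa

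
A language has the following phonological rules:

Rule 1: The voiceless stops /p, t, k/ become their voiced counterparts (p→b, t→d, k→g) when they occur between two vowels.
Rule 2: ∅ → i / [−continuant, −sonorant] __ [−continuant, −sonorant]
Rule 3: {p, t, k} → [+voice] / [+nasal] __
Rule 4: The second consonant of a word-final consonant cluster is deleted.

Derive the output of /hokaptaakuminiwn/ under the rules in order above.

Rule 1 (intervocalic voicing): /k/ is a voiceless stop between vowels /o/ and /a/, so it voices to [g]. /k/ is a voiceless stop between vowels /a/ and /u/, so it voices to [g]. /hokaptaakuminiwn/ → hogaptaaguminiwn.
Rule 2 (stop-cluster i-epenthesis): /p/ and /t/ form a stop–stop cluster, so [i] is inserted between them. /hogaptaaguminiwn/ → hogapitaaguminiwn.
Rule 3 (post-nasal voicing): no segment meets the environment; /hogapitaaguminiwn/ is unchanged.
Rule 4 (final cluster simplification): /n/ is the second consonant of a word-final cluster /wn/, so it deletes. /hogapitaaguminiwn/ → hogapitaaguminiw.

hogapitaaguminiw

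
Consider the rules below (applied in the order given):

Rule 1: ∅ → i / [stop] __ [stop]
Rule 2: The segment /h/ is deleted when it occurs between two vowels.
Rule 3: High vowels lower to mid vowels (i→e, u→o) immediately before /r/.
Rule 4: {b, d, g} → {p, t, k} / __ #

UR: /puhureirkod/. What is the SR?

Rule 1 (stop-cluster i-epenthesis): no segment meets the environment; /puhureirkod/ is unchanged.
Rule 2 (intervocalic h-deletion): /h/ occurs between vowels /u/ and /u/, so it deletes. /puhureirkod/ → puureirkod.
Rule 3 (pre-rhotic lowering): /u/ is a high vowel immediately before /r/, so it lowers to [o]. /i/ is a high vowel immediately before /r/, so it lowers to [e]. /puureirkod/ → puoreerkod.
Rule 4 (final devoicing): /d/ is a voiced stop in word-final position, so it devoices to [t]. /puoreerkod/ → puoreerkot.

puoreerkot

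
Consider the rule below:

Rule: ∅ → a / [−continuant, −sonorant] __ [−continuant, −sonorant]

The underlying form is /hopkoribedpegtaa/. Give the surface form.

/p/ and /k/ form a stop–stop cluster, so [a] is inserted between them.
/d/ and /p/ form a stop–stop cluster, so [a] is inserted between them.
/g/ and /t/ form a stop–stop cluster, so [a] is inserted between them.
Surface form: [hopakoribedapegataa].

hopakoribedapegataa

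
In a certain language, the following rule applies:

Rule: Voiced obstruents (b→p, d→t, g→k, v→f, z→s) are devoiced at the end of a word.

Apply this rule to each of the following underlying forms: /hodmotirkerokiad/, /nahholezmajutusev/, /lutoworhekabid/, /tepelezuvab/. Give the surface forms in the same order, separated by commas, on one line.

/hodmotirkerokiad/: /d/ is a voiced obstruent in word-final position, so it devoices to [t]. → [hodmotirkerokiat].
/nahholezmajutusev/: /v/ is a voiced obstruent in word-final position, so it devoices to [f]. → [nahholezmajutusef].
/lutoworhekabid/: /d/ is a voiced obstruent in word-final position, so it devoices to [t]. → [lutoworhekabit].
/tepelezuvab/: /b/ is a voiced obstruent in word-final position, so it devoices to [p]. → [tepelezuvap].

hodmotirkerokiat, nahholezmajutusef, lutoworhekabit, tepelezuvap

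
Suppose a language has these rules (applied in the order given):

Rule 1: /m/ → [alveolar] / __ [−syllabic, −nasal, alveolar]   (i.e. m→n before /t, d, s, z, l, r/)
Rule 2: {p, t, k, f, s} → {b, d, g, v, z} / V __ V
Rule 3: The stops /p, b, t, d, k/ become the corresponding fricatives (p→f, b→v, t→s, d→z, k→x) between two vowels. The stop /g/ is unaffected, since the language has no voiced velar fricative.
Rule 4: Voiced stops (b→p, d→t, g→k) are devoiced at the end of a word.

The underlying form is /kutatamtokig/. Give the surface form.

kuzazantogik

Rule 1 (nasal place assimilation): /m/ precedes the alveolar consonant /t/, so it assimilates in place to [n]. /kutatamtokig/ → kutatantokig.
Rule 2 (intervocalic voicing): /t/ is a voiceless obstruent between vowels /u/ and /a/, so it voices to [d]. /t/ is a voiceless obstruent between vowels /a/ and /a/, so it voices to [d]. /k/ is a voiceless obstruent between vowels /o/ and /i/, so it voices to [g]. /kutatantokig/ → kudadantogig.
Rule 3 (intervocalic spirantization): /d/ is a stop between vowels /u/ and /a/, so it spirantizes to the fricative [z]. /d/ is a stop between vowels /a/ and /a/, so it spirantizes to the fricative [z]. /kudadantogig/ → kuzazantogig.
Rule 4 (final devoicing): /g/ is a voiced stop in word-final position, so it devoices to [k]. /kuzazantogig/ → kuzazantogik.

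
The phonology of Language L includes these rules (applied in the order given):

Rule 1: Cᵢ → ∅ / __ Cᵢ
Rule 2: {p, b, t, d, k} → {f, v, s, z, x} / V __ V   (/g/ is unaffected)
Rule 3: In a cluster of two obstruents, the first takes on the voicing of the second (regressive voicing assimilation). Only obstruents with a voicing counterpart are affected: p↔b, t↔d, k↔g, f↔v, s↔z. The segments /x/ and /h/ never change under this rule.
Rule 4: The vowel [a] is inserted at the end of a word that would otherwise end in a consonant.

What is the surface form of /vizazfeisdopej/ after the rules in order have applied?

vizasfeizdofeja

Rule 1 (degemination): no segment meets the environment; /vizazfeisdopej/ is unchanged.
Rule 2 (intervocalic spirantization): /p/ is a stop between vowels /o/ and /e/, so it spirantizes to the fricative [f]. /vizazfeisdopej/ → vizazfeisdofej.
Rule 3 (regressive voicing assimilation): /z/ precedes the voiceless obstruent /f/, so it devoices to [s] by assimilation. /s/ precedes the voiced obstruent /d/, so it voices to [z] by assimilation. /vizazfeisdofej/ → vizasfeizdofej.
Rule 4 (final a-epenthesis): the form ends in the consonant /j/, so [a] is inserted word-finally. /vizasfeizdofej/ → vizasfeizdofeja.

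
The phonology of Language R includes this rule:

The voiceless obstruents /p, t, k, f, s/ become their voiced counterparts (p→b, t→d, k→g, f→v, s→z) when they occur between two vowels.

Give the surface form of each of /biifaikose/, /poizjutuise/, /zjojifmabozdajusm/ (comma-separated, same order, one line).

/biifaikose/: /f/ is a voiceless obstruent between vowels /i/ and /a/, so it voices to [v]. /k/ is a voiceless obstruent between vowels /i/ and /o/, so it voices to [g]. /s/ is a voiceless obstruent between vowels /o/ and /e/, so it voices to [z]. → [biivaigoze].
/poizjutuise/: /t/ is a voiceless obstruent between vowels /u/ and /u/, so it voices to [d]. /s/ is a voiceless obstruent between vowels /i/ and /e/, so it voices to [z]. → [poizjuduize].
/zjojifmabozdajusm/: the rule's environment is not met; surfaces unchanged as [zjojifmabozdajusm].

biivaigoze, poizjuduize, zjojifmabozdajusm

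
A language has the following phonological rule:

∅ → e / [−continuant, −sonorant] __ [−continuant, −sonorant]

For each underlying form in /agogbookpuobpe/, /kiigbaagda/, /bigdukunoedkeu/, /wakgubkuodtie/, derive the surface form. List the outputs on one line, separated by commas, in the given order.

/agogbookpuobpe/: /g/ and /b/ form a stop–stop cluster, so [e] is inserted between them. /k/ and /p/ form a stop–stop cluster, so [e] is inserted between them. /b/ and /p/ form a stop–stop cluster, so [e] is inserted between them. → [agogebookepuobepe].
/kiigbaagda/: /g/ and /b/ form a stop–stop cluster, so [e] is inserted between them. /g/ and /d/ form a stop–stop cluster, so [e] is inserted between them. → [kiigebaageda].
/bigdukunoedkeu/: /g/ and /d/ form a stop–stop cluster, so [e] is inserted between them. /d/ and /k/ form a stop–stop cluster, so [e] is inserted between them. → [bigedukunoedekeu].
/wakgubkuodtie/: /k/ and /g/ form a stop–stop cluster, so [e] is inserted between them. /b/ and /k/ form a stop–stop cluster, so [e] is inserted between them. /d/ and /t/ form a stop–stop cluster, so [e] is inserted between them. → [wakegubekuodetie].

agogebookepuobepe, kiigebaageda, bigedukunoedekeu, wakegubekuodetie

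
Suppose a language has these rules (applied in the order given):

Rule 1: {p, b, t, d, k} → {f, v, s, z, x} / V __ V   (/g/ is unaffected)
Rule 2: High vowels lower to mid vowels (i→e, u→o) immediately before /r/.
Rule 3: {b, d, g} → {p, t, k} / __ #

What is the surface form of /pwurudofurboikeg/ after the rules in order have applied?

pworuzoforboixek

Rule 1 (intervocalic spirantization): /d/ is a stop between vowels /u/ and /o/, so it spirantizes to the fricative [z]. /k/ is a stop between vowels /i/ and /e/, so it spirantizes to the fricative [x]. /pwurudofurboikeg/ → pwuruzofurboixeg.
Rule 2 (pre-rhotic lowering): /u/ is a high vowel immediately before /r/, so it lowers to [o]. /u/ is a high vowel immediately before /r/, so it lowers to [o]. /pwuruzofurboixeg/ → pworuzoforboixeg.
Rule 3 (final devoicing): /g/ is a voiced stop in word-final position, so it devoices to [k]. /pworuzoforboixeg/ → pworuzoforboixek.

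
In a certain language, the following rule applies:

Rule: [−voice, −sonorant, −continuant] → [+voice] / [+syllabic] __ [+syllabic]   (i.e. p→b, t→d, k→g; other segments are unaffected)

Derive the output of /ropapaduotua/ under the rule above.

/p/ is a voiceless stop between vowels /o/ and /a/, so it voices to [b].
/p/ is a voiceless stop between vowels /a/ and /a/, so it voices to [b].
/t/ is a voiceless stop between vowels /o/ and /u/, so it voices to [d].
Surface form: [robabaduodua].

robabaduodua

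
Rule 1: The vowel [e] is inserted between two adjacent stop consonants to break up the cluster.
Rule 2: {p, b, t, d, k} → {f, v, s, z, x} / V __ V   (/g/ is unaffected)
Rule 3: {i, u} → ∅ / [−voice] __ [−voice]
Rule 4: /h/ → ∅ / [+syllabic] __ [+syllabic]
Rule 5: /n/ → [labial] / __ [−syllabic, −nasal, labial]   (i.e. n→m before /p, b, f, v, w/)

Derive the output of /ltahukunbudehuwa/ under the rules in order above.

Rule 1 (stop-cluster e-epenthesis): no segment meets the environment; /ltahukunbudehuwa/ is unchanged.
Rule 2 (intervocalic spirantization): /k/ is a stop between vowels /u/ and /u/, so it spirantizes to the fricative [x]. /d/ is a stop between vowels /u/ and /e/, so it spirantizes to the fricative [z]. /ltahukunbudehuwa/ → ltahuxunbuzehuwa.
Rule 3 (high vowel syncope): /u/ is a high vowel flanked by voiceless consonants /h/ and /x/, so it deletes. /ltahuxunbuzehuwa/ → ltahxunbuzehuwa.
Rule 4 (intervocalic h-deletion): /h/ occurs between vowels /e/ and /u/, so it deletes. /ltahxunbuzehuwa/ → ltahxunbuzeuwa.
Rule 5 (nasal place assimilation): /n/ precedes the labial consonant /b/, so it assimilates in place to [m]. /ltahxunbuzeuwa/ → ltahxumbuzeuwa.

ltahxumbuzeuwa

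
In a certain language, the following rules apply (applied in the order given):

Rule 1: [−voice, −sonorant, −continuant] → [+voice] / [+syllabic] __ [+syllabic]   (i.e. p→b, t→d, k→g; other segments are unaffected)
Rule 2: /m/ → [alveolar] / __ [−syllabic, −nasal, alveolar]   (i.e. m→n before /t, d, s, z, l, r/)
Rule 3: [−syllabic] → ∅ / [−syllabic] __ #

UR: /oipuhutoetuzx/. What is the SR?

Rule 1 (intervocalic voicing): /p/ is a voiceless stop between vowels /i/ and /u/, so it voices to [b]. /t/ is a voiceless stop between vowels /u/ and /o/, so it voices to [d]. /t/ is a voiceless stop between vowels /e/ and /u/, so it voices to [d]. /oipuhutoetuzx/ → oibuhudoeduzx.
Rule 2 (nasal place assimilation): no segment meets the environment; /oibuhudoeduzx/ is unchanged.
Rule 3 (final cluster simplification): /x/ is the second consonant of a word-final cluster /zx/, so it deletes. /oibuhudoeduzx/ → oibuhudoeduz.

oibuhudoeduz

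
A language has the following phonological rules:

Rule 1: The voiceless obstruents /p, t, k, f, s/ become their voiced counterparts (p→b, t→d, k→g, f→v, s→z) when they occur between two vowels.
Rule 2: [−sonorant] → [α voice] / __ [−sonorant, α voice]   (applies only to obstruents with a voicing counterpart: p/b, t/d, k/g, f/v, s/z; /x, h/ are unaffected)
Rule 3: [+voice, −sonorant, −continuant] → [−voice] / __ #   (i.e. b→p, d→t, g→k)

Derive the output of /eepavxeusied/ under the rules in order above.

eebafxeuziet

Rule 1 (intervocalic voicing): /p/ is a voiceless obstruent between vowels /e/ and /a/, so it voices to [b]. /s/ is a voiceless obstruent between vowels /u/ and /i/, so it voices to [z]. /eepavxeusied/ → eebavxeuzied.
Rule 2 (regressive voicing assimilation): /v/ precedes the voiceless obstruent /x/, so it devoices to [f] by assimilation. /eebavxeuzied/ → eebafxeuzied.
Rule 3 (final devoicing): /d/ is a voiced stop in word-final position, so it devoices to [t]. /eebafxeuzied/ → eebafxeuziet.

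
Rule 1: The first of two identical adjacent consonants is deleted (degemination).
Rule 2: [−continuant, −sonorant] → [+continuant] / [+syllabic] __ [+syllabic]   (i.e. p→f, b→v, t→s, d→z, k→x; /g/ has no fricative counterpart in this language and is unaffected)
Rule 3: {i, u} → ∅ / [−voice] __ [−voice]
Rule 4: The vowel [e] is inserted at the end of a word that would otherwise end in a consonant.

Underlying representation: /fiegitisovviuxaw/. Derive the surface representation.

Rule 1 (degemination): /vv/ is a geminate; the first /v/ deletes. /fiegitisovviuxaw/ → fiegitisoviuxaw.
Rule 2 (intervocalic spirantization): /t/ is a stop between vowels /i/ and /i/, so it spirantizes to the fricative [s]. /fiegitisoviuxaw/ → fiegisisoviuxaw.
Rule 3 (high vowel syncope): /i/ is a high vowel flanked by voiceless consonants /s/ and /s/, so it deletes. /fiegisisoviuxaw/ → fiegissoviuxaw.
Rule 4 (final e-epenthesis): the form ends in the consonant /w/, so [e] is inserted word-finally. /fiegissoviuxaw/ → fiegissoviuxawe.

fiegissoviuxawe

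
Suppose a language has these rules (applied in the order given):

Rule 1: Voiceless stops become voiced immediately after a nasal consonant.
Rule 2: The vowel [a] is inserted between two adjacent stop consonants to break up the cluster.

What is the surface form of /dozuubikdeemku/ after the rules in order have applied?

Rule 1 (post-nasal voicing): /k/ is a voiceless stop immediately after the nasal /m/, so it voices to [g]. /dozuubikdeemku/ → dozuubikdeemgu.
Rule 2 (stop-cluster a-epenthesis): /k/ and /d/ form a stop–stop cluster, so [a] is inserted between them. /dozuubikdeemgu/ → dozuubikadeemgu.

dozuubikadeemgu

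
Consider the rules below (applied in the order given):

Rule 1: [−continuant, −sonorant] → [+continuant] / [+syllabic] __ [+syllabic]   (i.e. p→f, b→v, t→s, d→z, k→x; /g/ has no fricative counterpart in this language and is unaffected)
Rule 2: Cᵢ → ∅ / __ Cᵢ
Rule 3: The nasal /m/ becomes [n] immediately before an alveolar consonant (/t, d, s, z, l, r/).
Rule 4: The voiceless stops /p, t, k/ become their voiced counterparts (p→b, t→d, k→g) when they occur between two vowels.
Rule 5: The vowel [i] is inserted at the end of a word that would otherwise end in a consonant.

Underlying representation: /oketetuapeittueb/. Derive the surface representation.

oxesesuafeiduebi

Rule 1 (intervocalic spirantization): /k/ is a stop between vowels /o/ and /e/, so it spirantizes to the fricative [x]. /t/ is a stop between vowels /e/ and /e/, so it spirantizes to the fricative [s]. /t/ is a stop between vowels /e/ and /u/, so it spirantizes to the fricative [s]. /p/ is a stop between vowels /a/ and /e/, so it spirantizes to the fricative [f]. /oketetuapeittueb/ → oxesesuafeittueb.
Rule 2 (degemination): /tt/ is a geminate; the first /t/ deletes. /oxesesuafeittueb/ → oxesesuafeitueb.
Rule 3 (nasal place assimilation): no segment meets the environment; /oxesesuafeitueb/ is unchanged.
Rule 4 (intervocalic voicing): /t/ is a voiceless stop between vowels /i/ and /u/, so it voices to [d]. /oxesesuafeitueb/ → oxesesuafeidueb.
Rule 5 (final i-epenthesis): the form ends in the consonant /b/, so [i] is inserted word-finally. /oxesesuafeidueb/ → oxesesuafeiduebi.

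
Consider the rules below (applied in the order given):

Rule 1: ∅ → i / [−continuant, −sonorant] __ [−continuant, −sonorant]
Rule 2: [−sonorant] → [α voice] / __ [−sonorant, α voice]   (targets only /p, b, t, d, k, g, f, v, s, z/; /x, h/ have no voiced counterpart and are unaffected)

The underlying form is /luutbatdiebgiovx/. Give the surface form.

Rule 1 (stop-cluster i-epenthesis): /t/ and /b/ form a stop–stop cluster, so [i] is inserted between them. /t/ and /d/ form a stop–stop cluster, so [i] is inserted between them. /b/ and /g/ form a stop–stop cluster, so [i] is inserted between them. /luutbatdiebgiovx/ → luutibatidiebigiovx.
Rule 2 (regressive voicing assimilation): /v/ precedes the voiceless obstruent /x/, so it devoices to [f] by assimilation. /luutibatidiebigiovx/ → luutibatidiebigiofx.

luutibatidiebigiofx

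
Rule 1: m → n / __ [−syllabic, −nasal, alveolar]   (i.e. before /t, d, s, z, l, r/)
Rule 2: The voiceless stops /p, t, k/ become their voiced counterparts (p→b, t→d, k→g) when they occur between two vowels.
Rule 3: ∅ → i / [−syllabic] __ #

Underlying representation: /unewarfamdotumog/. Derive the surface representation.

Rule 1 (nasal place assimilation): /m/ precedes the alveolar consonant /d/, so it assimilates in place to [n]. /unewarfamdotumog/ → unewarfandotumog.
Rule 2 (intervocalic voicing): /t/ is a voiceless stop between vowels /o/ and /u/, so it voices to [d]. /unewarfandotumog/ → unewarfandodumog.
Rule 3 (final i-epenthesis): the form ends in the consonant /g/, so [i] is inserted word-finally. /unewarfandodumog/ → unewarfandodumogi.

unewarfandodumogi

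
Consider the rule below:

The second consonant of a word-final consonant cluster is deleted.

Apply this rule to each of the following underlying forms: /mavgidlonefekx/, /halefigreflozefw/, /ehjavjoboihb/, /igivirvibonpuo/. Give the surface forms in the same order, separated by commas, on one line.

/mavgidlonefekx/: /x/ is the second consonant of a word-final cluster /kx/, so it deletes. → [mavgidlonefek].
/halefigreflozefw/: /w/ is the second consonant of a word-final cluster /fw/, so it deletes. → [halefigreflozef].
/ehjavjoboihb/: /b/ is the second consonant of a word-final cluster /hb/, so it deletes. → [ehjavjoboih].
/igivirvibonpuo/: the rule's environment is not met; surfaces unchanged as [igivirvibonpuo].

mavgidlonefek, halefigreflozef, ehjavjoboih, igivirvibonpuo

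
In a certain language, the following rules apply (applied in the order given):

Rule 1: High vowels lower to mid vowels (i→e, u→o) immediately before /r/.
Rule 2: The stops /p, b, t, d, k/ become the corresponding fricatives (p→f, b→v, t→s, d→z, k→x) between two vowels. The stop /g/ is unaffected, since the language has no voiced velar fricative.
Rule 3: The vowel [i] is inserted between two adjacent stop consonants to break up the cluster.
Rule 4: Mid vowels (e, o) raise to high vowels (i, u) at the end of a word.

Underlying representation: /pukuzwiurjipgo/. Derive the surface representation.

puxuzwiorjipigu

Rule 1 (pre-rhotic lowering): /u/ is a high vowel immediately before /r/, so it lowers to [o]. /pukuzwiurjipgo/ → pukuzwiorjipgo.
Rule 2 (intervocalic spirantization): /k/ is a stop between vowels /u/ and /u/, so it spirantizes to the fricative [x]. /pukuzwiorjipgo/ → puxuzwiorjipgo.
Rule 3 (stop-cluster i-epenthesis): /p/ and /g/ form a stop–stop cluster, so [i] is inserted between them. /puxuzwiorjipgo/ → puxuzwiorjipigo.
Rule 4 (final vowel raising): /o/ is a mid vowel in word-final position, so it raises to [u]. /puxuzwiorjipigo/ → puxuzwiorjipigu.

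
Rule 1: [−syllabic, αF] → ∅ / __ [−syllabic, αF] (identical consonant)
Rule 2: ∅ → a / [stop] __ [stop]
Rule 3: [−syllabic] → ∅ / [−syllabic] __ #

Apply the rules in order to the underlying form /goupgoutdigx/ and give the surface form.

Rule 1 (degemination): no segment meets the environment; /goupgoutdigx/ is unchanged.
Rule 2 (stop-cluster a-epenthesis): /p/ and /g/ form a stop–stop cluster, so [a] is inserted between them. /t/ and /d/ form a stop–stop cluster, so [a] is inserted between them. /goupgoutdigx/ → goupagoutadigx.
Rule 3 (final cluster simplification): /x/ is the second consonant of a word-final cluster /gx/, so it deletes. /goupagoutadigx/ → goupagoutadig.

goupagoutadig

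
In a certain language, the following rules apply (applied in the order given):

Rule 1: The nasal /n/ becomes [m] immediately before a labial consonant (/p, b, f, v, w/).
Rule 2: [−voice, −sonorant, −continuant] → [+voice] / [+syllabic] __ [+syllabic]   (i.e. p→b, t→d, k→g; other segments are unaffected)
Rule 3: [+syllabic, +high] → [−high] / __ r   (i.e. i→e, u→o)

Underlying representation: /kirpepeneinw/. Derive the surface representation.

Rule 1 (nasal place assimilation): /n/ precedes the labial consonant /w/, so it assimilates in place to [m]. /kirpepeneinw/ → kirpepeneimw.
Rule 2 (intervocalic voicing): /p/ is a voiceless stop between vowels /e/ and /e/, so it voices to [b]. /kirpepeneimw/ → kirpebeneimw.
Rule 3 (pre-rhotic lowering): /i/ is a high vowel immediately before /r/, so it lowers to [e]. /kirpebeneimw/ → kerpebeneimw.

kerpebeneimw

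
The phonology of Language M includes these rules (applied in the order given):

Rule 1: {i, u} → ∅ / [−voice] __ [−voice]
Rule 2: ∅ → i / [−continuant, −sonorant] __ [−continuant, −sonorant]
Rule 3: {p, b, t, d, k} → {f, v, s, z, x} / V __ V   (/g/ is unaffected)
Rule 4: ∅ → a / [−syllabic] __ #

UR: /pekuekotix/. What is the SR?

Rule 1 (high vowel syncope): /i/ is a high vowel flanked by voiceless consonants /t/ and /x/, so it deletes. /pekuekotix/ → pekuekotx.
Rule 2 (stop-cluster i-epenthesis): no segment meets the environment; /pekuekotx/ is unchanged.
Rule 3 (intervocalic spirantization): /k/ is a stop between vowels /e/ and /u/, so it spirantizes to the fricative [x]. /k/ is a stop between vowels /e/ and /o/, so it spirantizes to the fricative [x]. /pekuekotx/ → pexuexotx.
Rule 4 (final a-epenthesis): the form ends in the consonant /x/, so [a] is inserted word-finally. /pexuexotx/ → pexuexotxa.

pexuexotxa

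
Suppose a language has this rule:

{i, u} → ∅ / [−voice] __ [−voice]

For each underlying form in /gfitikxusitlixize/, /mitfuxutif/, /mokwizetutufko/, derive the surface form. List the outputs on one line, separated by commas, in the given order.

/gfitikxusitlixize/: /i/ is a high vowel flanked by voiceless consonants /f/ and /t/, so it deletes. /i/ is a high vowel flanked by voiceless consonants /t/ and /k/, so it deletes. /u/ is a high vowel flanked by voiceless consonants /x/ and /s/, so it deletes. /i/ is a high vowel flanked by voiceless consonants /s/ and /t/, so it deletes. → [gftkxstlixize].
/mitfuxutif/: /u/ is a high vowel flanked by voiceless consonants /f/ and /x/, so it deletes. /u/ is a high vowel flanked by voiceless consonants /x/ and /t/, so it deletes. /i/ is a high vowel flanked by voiceless consonants /t/ and /f/, so it deletes. → [mitfxtf].
/mokwizetutufko/: /u/ is a high vowel flanked by voiceless consonants /t/ and /t/, so it deletes. /u/ is a high vowel flanked by voiceless consonants /t/ and /f/, so it deletes. → [mokwizettfko].

gftkxstlixize, mitfxtf, mokwizettfko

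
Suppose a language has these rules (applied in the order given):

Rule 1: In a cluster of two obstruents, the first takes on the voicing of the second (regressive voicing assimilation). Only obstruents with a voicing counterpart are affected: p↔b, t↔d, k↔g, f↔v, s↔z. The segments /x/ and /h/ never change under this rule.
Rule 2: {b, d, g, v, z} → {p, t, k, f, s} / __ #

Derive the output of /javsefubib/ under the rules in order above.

jafsefubip

Rule 1 (regressive voicing assimilation): /v/ precedes the voiceless obstruent /s/, so it devoices to [f] by assimilation. /javsefubib/ → jafsefubib.
Rule 2 (final devoicing): /b/ is a voiced obstruent in word-final position, so it devoices to [p]. /jafsefubib/ → jafsefubip.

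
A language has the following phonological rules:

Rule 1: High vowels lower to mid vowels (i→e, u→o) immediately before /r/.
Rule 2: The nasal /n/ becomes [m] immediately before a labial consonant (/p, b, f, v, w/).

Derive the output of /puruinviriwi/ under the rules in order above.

poruimveriwi

Rule 1 (pre-rhotic lowering): /u/ is a high vowel immediately before /r/, so it lowers to [o]. /i/ is a high vowel immediately before /r/, so it lowers to [e]. /puruinviriwi/ → poruinveriwi.
Rule 2 (nasal place assimilation): /n/ precedes the labial consonant /v/, so it assimilates in place to [m]. /poruinveriwi/ → poruimveriwi.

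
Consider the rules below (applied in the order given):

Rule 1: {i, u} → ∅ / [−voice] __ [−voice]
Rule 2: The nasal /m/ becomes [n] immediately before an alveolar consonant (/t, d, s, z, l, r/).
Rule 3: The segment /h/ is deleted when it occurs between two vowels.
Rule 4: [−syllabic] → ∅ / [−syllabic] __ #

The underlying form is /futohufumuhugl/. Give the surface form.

Rule 1 (high vowel syncope): /u/ is a high vowel flanked by voiceless consonants /f/ and /t/, so it deletes. /u/ is a high vowel flanked by voiceless consonants /h/ and /f/, so it deletes. /futohufumuhugl/ → ftohfumuhugl.
Rule 2 (nasal place assimilation): no segment meets the environment; /ftohfumuhugl/ is unchanged.
Rule 3 (intervocalic h-deletion): /h/ occurs between vowels /u/ and /u/, so it deletes. /ftohfumuhugl/ → ftohfumuugl.
Rule 4 (final cluster simplification): /l/ is the second consonant of a word-final cluster /gl/, so it deletes. /ftohfumuugl/ → ftohfumuug.

ftohfumuug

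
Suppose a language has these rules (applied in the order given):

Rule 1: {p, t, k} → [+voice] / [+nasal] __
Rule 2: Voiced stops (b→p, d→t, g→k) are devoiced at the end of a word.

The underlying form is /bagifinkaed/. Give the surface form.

bagifingaet

Rule 1 (post-nasal voicing): /k/ is a voiceless stop immediately after the nasal /n/, so it voices to [g]. /bagifinkaed/ → bagifingaed.
Rule 2 (final devoicing): /d/ is a voiced stop in word-final position, so it devoices to [t]. /bagifingaed/ → bagifingaet.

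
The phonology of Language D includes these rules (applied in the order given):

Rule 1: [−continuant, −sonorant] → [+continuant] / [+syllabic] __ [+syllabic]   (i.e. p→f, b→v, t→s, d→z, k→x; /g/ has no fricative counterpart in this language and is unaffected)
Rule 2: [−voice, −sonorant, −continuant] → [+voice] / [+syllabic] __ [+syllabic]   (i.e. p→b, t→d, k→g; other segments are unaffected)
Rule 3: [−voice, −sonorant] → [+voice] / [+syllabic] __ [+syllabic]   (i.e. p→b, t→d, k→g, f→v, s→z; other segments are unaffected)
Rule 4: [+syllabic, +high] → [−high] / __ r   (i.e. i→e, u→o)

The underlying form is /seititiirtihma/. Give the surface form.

Rule 1 (intervocalic spirantization): /t/ is a stop between vowels /i/ and /i/, so it spirantizes to the fricative [s]. /t/ is a stop between vowels /i/ and /i/, so it spirantizes to the fricative [s]. /seititiirtihma/ → seisisiirtihma.
Rule 2 (intervocalic voicing): no segment meets the environment; /seisisiirtihma/ is unchanged.
Rule 3 (intervocalic voicing): /s/ is a voiceless obstruent between vowels /i/ and /i/, so it voices to [z]. /s/ is a voiceless obstruent between vowels /i/ and /i/, so it voices to [z]. /seisisiirtihma/ → seiziziirtihma.
Rule 4 (pre-rhotic lowering): /i/ is a high vowel immediately before /r/, so it lowers to [e]. /seiziziirtihma/ → seiziziertihma.

seiziziertihma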